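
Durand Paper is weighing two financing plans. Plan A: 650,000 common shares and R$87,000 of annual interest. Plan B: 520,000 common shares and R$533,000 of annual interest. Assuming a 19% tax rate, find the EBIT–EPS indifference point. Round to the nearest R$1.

Set EPS_A = EPS_B: (EBIT − R$87,000)(1 − 0.19) ÷ 650,000 = (EBIT − R$533,000)(1 − 0.19) ÷ 520,000.
Cancelling (1 − t) and cross-multiplying: 520,000·(EBIT − 87,000) = 650,000·(EBIT − 533,000).
EBIT × (650,000 − 520,000) = 533,000 × 650,000 − 87,000 × 520,000 = 301,210,000,000, so EBIT = 301,210,000,000 ÷ 130,000 = 2,317,000.00.

R$2,317,000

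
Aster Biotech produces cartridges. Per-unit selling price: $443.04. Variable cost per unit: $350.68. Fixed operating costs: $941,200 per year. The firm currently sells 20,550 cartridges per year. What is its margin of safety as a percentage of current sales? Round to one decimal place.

Contribution margin per unit = $443.04 − $350.68 = $92.36. Break-even units = $941,200 ÷ $92.36 = 10,190.56; break-even revenue = 10,190.56 × $443.04 = $4,514,825.12.
Actual sales revenue = 20,550 × $443.04 = $9,104,472.00.
Margin of safety = ($9,104,472.00 − $4,514,825.12) ÷ $9,104,472.00 = 50.4%.

50.4%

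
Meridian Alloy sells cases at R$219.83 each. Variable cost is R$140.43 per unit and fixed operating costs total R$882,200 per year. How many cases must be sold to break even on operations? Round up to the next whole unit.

Unit CM = price − variable cost = R$219.83 − R$140.43 = R$79.40.
Break-even volume = fixed costs ÷ CM per unit = R$882,200 ÷ R$79.40 = 11,110.83, so 11,111 cases.

11,111 cases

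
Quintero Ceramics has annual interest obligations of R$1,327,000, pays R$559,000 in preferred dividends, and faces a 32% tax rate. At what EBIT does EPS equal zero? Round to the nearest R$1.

Preferred dividends are paid after tax, so their pre-tax equivalent is R$559,000 ÷ (1 − 0.32) = R$822,058.82.
Financial break-even EBIT = interest + D_p ÷ (1 − t) = R$1,327,000 + R$822,058.82 = R$2,149,058.82.

R$2,149,059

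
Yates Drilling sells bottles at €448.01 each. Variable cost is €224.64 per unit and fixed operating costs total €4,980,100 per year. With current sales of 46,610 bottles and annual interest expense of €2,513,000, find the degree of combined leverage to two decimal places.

3.57

Total contribution margin = 46,610 × €223.37 = €10,411,275.70.
EBIT = €10,411,275.70 − €4,980,100 = €5,431,175.70. Interest = €2,513,000.00.
DOL = €10,411,275.70 ÷ €5,431,175.70 = 1.9169; DFL = €5,431,175.70 ÷ €2,918,175.70 = 1.8612.
DCL = DOL × DFL = 1.9169 × 1.8612 = 3.5677.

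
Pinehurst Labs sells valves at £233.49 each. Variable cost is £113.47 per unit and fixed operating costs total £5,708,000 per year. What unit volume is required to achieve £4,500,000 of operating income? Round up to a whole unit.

Unit CM = price − variable cost = £233.49 − £113.47 = £120.02.
Need Q such that Q × £120.02 − £5,708,000 = £4,500,000, i.e. Q = £10,208,000 / £120.02 = 85,052.49 → 85,053.

85,053 valves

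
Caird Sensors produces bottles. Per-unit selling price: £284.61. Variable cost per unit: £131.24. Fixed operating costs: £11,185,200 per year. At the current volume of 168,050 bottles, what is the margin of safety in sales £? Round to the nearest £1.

Each unit contributes £284.61 − £131.24 = £153.37. Break-even units = £11,185,200 ÷ £153.37 = 72,929.52; break-even revenue = 72,929.52 × £284.61 = £20,756,469.79.
Current sales = 168,050 × £284.61 = £47,828,710.50.
Margin of safety = £47,828,710.50 − £20,756,469.79 = £27,072,241.

£27,072,241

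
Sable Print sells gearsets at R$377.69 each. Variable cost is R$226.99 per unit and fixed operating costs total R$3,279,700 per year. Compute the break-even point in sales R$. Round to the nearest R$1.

CM per unit = R$377.69 − R$226.99 = R$150.70; CM ratio = R$150.70 / R$377.69 = 0.3990.
Break-even sales = FC ÷ CM ratio = R$3,279,700 × R$377.69 / R$150.70 = R$8,219,707.

R$8,219,707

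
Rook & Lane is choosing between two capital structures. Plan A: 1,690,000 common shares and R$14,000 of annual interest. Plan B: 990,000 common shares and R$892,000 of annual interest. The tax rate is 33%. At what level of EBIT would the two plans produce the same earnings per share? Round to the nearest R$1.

Set EPS_A = EPS_B: (EBIT − R$14,000)(1 − 0.33) ÷ 1,690,000 = (EBIT − R$892,000)(1 − 0.33) ÷ 990,000.
Cancelling (1 − t) and cross-multiplying: 990,000·(EBIT − 14,000) = 1,690,000·(EBIT − 892,000).
Solving, EBIT = (892,000·1,690,000 − 14,000·990,000) / (1,690,000 − 990,000) = 1,493,620,000,000 / 700,000 = 2,133,742.86.

R$2,133,743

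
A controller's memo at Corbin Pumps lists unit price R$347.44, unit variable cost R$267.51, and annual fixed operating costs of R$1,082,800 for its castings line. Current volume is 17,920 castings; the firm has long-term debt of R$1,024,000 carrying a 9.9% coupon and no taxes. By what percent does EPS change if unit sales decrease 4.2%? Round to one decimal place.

Total contribution margin = 17,920 × R$79.93 = R$1,432,345.60.
Subtracting fixed costs: EBIT = R$1,432,345.60 − R$1,082,800 = R$349,545.60.
After interest of R$101,376.00, pre-tax earnings = R$248,169.60.
DCL = total CM / (EBIT − I) = R$1,432,345.60 / R$248,169.60 = 5.7716.
EPS therefore changes by 5.7716 × (-4.2%) = -24.2%.

-24.2%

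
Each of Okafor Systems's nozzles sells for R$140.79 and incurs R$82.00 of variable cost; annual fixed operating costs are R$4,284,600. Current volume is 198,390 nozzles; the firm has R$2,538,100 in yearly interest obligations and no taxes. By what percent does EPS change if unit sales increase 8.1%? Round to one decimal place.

+19.5%

Total contribution margin = 198,390 × R$58.79 = R$11,663,348.10.
Operating income = contribution − fixed costs = R$11,663,348.10 − R$4,284,600 = R$7,378,748.10.
After interest of R$2,538,100.00, pre-tax earnings = R$4,840,648.10.
DCL = total CM / (EBIT − I) = R$11,663,348.10 / R$4,840,648.10 = 2.4095.
%ΔEPS = DCL × %ΔSales = 2.4095 × +8.1% = +19.5%.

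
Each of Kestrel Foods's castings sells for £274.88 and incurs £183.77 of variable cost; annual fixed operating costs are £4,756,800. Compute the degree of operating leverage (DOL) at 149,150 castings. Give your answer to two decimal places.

Contribution at this volume is 149,150 × £91.11 = £13,589,056.50.
EBIT = £13,589,056.50 − £4,756,800 = £8,832,256.50.
Degree of operating leverage = £13,589,056.50 / £8,832,256.50 = 1.5386.

1.54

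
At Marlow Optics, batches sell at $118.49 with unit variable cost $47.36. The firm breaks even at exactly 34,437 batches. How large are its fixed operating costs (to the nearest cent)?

Contribution margin per unit = $118.49 − $47.36 = $71.13.
Since BE = FC / CM, FC = 34,437 × $71.13 = $2,449,503.81.

$2,449,503.81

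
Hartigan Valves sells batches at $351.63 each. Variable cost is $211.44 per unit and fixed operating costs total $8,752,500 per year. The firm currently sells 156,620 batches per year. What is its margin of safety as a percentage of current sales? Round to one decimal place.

60.1%

Each unit contributes $351.63 − $211.44 = $140.19. Break-even units = $8,752,500 ÷ $140.19 = 62,433.13; break-even revenue = 62,433.13 × $351.63 = $21,953,360.26.
Current sales = 156,620 × $351.63 = $55,072,290.60.
Margin of safety = ($55,072,290.60 − $21,953,360.26) ÷ $55,072,290.60 = 60.1%.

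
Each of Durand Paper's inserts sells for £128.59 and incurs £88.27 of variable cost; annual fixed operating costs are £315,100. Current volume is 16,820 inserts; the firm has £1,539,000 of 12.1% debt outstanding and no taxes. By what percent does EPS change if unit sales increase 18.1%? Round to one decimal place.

+69.4%

Total contribution margin = 16,820 × £40.32 = £678,182.40.
Operating income = contribution − fixed costs = £678,182.40 − £315,100 = £363,082.40.
Interest = £186,219.00, so EBIT − I = £176,863.40.
Degree of combined leverage = contribution ÷ (EBIT − I) = £678,182.40 ÷ £176,863.40 = 3.8345.
EPS therefore changes by 3.8345 × (+18.1%) = +69.4%.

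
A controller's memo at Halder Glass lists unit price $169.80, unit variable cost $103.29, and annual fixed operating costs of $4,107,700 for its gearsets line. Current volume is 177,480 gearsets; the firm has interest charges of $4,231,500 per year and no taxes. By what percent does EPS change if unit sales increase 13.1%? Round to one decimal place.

At 177,480 units, contribution = 177,480 × $66.51 = $11,804,194.80.
Subtracting fixed costs: EBIT = $11,804,194.80 − $4,107,700 = $7,696,494.80.
Interest = $4,231,500.00, so EBIT − I = $3,464,994.80.
Degree of combined leverage = contribution ÷ (EBIT − I) = $11,804,194.80 ÷ $3,464,994.80 = 3.4067.
%ΔEPS = DCL × %ΔSales = 3.4067 × +13.1% = +44.6%.

+44.6%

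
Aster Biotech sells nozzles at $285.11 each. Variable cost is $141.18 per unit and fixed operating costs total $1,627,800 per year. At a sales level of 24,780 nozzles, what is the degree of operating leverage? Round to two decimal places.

1.84

At 24,780 units, contribution = 24,780 × $143.93 = $3,566,585.40.
EBIT = $3,566,585.40 − $1,627,800 = $1,938,785.40.
So DOL = total CM / EBIT = $3,566,585.40 / $1,938,785.40 = 1.8396.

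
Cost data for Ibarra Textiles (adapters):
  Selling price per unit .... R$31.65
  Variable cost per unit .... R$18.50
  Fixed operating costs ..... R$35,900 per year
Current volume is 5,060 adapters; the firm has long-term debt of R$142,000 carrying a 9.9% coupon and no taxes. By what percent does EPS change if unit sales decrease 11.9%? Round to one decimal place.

-47.8%

Contribution at this volume is 5,060 × R$13.15 = R$66,539.00.
Subtracting fixed costs: EBIT = R$66,539.00 − R$35,900 = R$30,639.00.
After interest of R$14,058.00, pre-tax earnings = R$16,581.00.
Degree of combined leverage = contribution ÷ (EBIT − I) = R$66,539.00 ÷ R$16,581.00 = 4.0130.
EPS therefore changes by 4.0130 × (-11.9%) = -47.8%.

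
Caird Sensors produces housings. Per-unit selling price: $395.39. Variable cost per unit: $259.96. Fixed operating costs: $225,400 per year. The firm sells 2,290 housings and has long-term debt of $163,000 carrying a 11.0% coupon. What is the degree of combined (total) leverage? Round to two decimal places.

4.64

At 2,290 units, contribution = 2,290 × $135.43 = $310,134.70.
Operating income = contribution − fixed costs = $310,134.70 − $225,400 = $84,734.70. Interest = $17,930.00, so EBIT − I = $66,804.70.
Degree of total leverage = total CM / (EBIT − interest) = $310,134.70 / $66,804.70 = 4.6424.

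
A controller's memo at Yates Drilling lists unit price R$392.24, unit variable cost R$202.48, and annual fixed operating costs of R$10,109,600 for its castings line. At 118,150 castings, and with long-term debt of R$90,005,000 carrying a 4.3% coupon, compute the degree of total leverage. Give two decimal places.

Contribution at this volume is 118,150 × R$189.76 = R$22,420,144.00.
Subtracting fixed costs: EBIT = R$22,420,144.00 − R$10,109,600 = R$12,310,544.00. Interest = R$3,870,215.00.
DOL = R$22,420,144.00 ÷ R$12,310,544.00 = 1.8212; DFL = R$12,310,544.00 ÷ R$8,440,329.00 = 1.4585.
Combined leverage = 1.8212 × 1.4585 = 2.6562.

2.66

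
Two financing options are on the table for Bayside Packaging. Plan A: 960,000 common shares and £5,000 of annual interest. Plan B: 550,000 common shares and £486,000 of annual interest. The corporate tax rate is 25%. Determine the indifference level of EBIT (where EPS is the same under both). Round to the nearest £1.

£1,131,244

Set EPS_A = EPS_B: (EBIT − £5,000)(1 − 0.25) ÷ 960,000 = (EBIT − £486,000)(1 − 0.25) ÷ 550,000.
Cancelling (1 − t) and cross-multiplying: 550,000·(EBIT − 5,000) = 960,000·(EBIT − 486,000).
EBIT × (960,000 − 550,000) = 486,000 × 960,000 − 5,000 × 550,000 = 463,810,000,000, so EBIT = 463,810,000,000 ÷ 410,000 = 1,131,243.90.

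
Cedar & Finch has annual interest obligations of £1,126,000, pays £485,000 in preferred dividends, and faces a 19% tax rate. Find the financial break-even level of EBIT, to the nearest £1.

£1,724,765

Preferred dividends are paid after tax, so their pre-tax equivalent is £485,000 ÷ (1 − 0.19) = £598,765.43.
Financial break-even EBIT = interest + D_p ÷ (1 − t) = £1,126,000 + £598,765.43 = £1,724,765.43.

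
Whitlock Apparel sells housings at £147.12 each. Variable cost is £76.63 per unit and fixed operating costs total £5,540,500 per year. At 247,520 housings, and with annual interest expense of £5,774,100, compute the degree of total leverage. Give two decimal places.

2.84

At 247,520 units, contribution = 247,520 × £70.49 = £17,447,684.80.
Subtracting fixed costs: EBIT = £17,447,684.80 − £5,540,500 = £11,907,184.80. Interest = £5,774,100.00, so EBIT − I = £6,133,084.80.
Degree of total leverage = total CM / (EBIT − interest) = £17,447,684.80 / £6,133,084.80 = 2.8448.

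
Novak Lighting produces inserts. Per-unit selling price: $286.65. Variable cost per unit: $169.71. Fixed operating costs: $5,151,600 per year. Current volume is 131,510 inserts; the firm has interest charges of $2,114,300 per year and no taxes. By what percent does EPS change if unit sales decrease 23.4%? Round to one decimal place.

-44.4%

At 131,510 units, contribution = 131,510 × $116.94 = $15,378,779.40.
EBIT = $15,378,779.40 − $5,151,600 = $10,227,179.40.
Interest = $2,114,300.00, so EBIT − I = $8,112,879.40.
DCL = total CM / (EBIT − I) = $15,378,779.40 / $8,112,879.40 = 1.8956.
%ΔEPS = DCL × %ΔSales = 1.8956 × -23.4% = -44.4%.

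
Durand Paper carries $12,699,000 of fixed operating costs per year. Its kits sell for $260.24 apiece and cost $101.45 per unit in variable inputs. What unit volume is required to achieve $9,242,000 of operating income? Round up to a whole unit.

Each unit contributes $260.24 − $101.45 = $158.79.
Units = (FC + target) / CM = ($12,699,000 + $9,242,000) / $158.79 = 138,176.21, so 138,177 kits.

138,177 kits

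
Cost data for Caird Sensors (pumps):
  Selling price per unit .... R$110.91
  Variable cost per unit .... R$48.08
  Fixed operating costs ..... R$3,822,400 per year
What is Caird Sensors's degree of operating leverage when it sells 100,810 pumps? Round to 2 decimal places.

At 100,810 units, contribution = 100,810 × R$62.83 = R$6,333,892.30.
EBIT = R$6,333,892.30 − R$3,822,400 = R$2,511,492.30.
So DOL = total CM / EBIT = R$6,333,892.30 / R$2,511,492.30 = 2.5220.

2.52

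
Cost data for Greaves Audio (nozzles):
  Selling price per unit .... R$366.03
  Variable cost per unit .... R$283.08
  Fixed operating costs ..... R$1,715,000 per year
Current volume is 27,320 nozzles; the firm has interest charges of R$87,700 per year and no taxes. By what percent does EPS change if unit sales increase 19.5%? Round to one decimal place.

Contribution at this volume is 27,320 × R$82.95 = R$2,266,194.00.
Operating income = contribution − fixed costs = R$2,266,194.00 − R$1,715,000 = R$551,194.00.
Interest = R$87,700.00, so EBIT − I = R$463,494.00.
DCL = total CM / (EBIT − I) = R$2,266,194.00 / R$463,494.00 = 4.8894.
%ΔEPS = DCL × %ΔSales = 4.8894 × +19.5% = +95.3%.

+95.3%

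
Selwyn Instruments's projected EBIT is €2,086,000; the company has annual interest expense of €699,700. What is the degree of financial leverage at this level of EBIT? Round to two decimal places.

1.50

Interest = €699,700.00.
DFL = EBIT ÷ (EBIT − I) = €2,086,000 ÷ (€2,086,000 − €699,700.00) = €2,086,000 ÷ €1,386,300.00 = 1.5047.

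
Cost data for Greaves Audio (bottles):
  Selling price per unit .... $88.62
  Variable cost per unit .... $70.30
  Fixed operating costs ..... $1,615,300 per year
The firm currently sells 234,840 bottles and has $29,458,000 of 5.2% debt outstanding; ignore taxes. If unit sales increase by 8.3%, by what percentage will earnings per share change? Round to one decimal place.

Contribution at this volume is 234,840 × $18.32 = $4,302,268.80.
Subtracting fixed costs: EBIT = $4,302,268.80 − $1,615,300 = $2,686,968.80.
After interest of $1,531,816.00, pre-tax earnings = $1,155,152.80.
Degree of combined leverage = contribution ÷ (EBIT − I) = $4,302,268.80 ÷ $1,155,152.80 = 3.7244.
EPS therefore changes by 3.7244 × (+8.3%) = +30.9%.

+30.9%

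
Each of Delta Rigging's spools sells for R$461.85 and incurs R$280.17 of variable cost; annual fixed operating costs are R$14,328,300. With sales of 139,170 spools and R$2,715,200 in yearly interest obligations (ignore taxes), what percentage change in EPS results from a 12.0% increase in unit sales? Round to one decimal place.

+36.8%

Contribution at this volume is 139,170 × R$181.68 = R$25,284,405.60.
Subtracting fixed costs: EBIT = R$25,284,405.60 − R$14,328,300 = R$10,956,105.60.
After interest of R$2,715,200.00, pre-tax earnings = R$8,240,905.60.
DCL = total CM / (EBIT − I) = R$25,284,405.60 / R$8,240,905.60 = 3.0682.
EPS therefore changes by 3.0682 × (+12.0%) = +36.8%.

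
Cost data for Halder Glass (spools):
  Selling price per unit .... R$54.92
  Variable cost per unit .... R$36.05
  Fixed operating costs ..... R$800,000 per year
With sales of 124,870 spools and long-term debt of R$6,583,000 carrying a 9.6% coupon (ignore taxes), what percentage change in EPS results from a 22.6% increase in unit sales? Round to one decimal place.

+57.6%

Total contribution margin = 124,870 × R$18.87 = R$2,356,296.90.
EBIT = R$2,356,296.90 − R$800,000 = R$1,556,296.90.
After interest of R$631,968.00, pre-tax earnings = R$924,328.90.
DCL = total CM / (EBIT − I) = R$2,356,296.90 / R$924,328.90 = 2.5492.
%ΔEPS = DCL × %ΔSales = 2.5492 × +22.6% = +57.6%.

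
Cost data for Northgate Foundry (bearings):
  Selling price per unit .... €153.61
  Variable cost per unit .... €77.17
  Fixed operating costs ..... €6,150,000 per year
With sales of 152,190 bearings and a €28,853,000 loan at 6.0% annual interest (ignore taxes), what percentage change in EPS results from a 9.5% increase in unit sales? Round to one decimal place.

+29.5%

At 152,190 units, contribution = 152,190 × €76.44 = €11,633,403.60.
Operating income = contribution − fixed costs = €11,633,403.60 − €6,150,000 = €5,483,403.60.
After interest of €1,731,180.00, pre-tax earnings = €3,752,223.60.
DCL = total CM / (EBIT − I) = €11,633,403.60 / €3,752,223.60 = 3.1004.
%ΔEPS = DCL × %ΔSales = 3.1004 × +9.5% = +29.5%.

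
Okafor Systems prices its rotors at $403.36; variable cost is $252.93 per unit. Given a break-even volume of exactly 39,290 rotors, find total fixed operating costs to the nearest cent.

$5,910,394.70

Each unit contributes $403.36 − $252.93 = $150.43.
Fixed costs = break-even units × CM = 39,290 × $150.43 = $5,910,394.70.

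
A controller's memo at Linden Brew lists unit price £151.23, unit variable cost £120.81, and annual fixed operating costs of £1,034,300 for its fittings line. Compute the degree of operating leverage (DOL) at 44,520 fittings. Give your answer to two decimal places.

4.23

Total contribution margin = 44,520 × £30.42 = £1,354,298.40.
Operating income = contribution − fixed costs = £1,354,298.40 − £1,034,300 = £319,998.40.
So DOL = total CM / EBIT = £1,354,298.40 / £319,998.40 = 4.2322.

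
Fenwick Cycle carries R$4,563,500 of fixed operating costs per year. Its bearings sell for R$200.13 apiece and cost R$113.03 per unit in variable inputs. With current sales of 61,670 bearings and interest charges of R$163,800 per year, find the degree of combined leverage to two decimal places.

8.34

At 61,670 units, contribution = 61,670 × R$87.10 = R$5,371,457.00.
Operating income = contribution − fixed costs = R$5,371,457.00 − R$4,563,500 = R$807,957.00. Interest = R$163,800.00.
DOL = R$5,371,457.00 ÷ R$807,957.00 = 6.6482; DFL = R$807,957.00 ÷ R$644,157.00 = 1.2543.
Combined leverage = 6.6482 × 1.2543 = 8.3388.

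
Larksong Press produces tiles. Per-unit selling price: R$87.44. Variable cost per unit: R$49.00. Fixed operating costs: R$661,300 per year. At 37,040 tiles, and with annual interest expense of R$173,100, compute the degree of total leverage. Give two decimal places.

2.42

At 37,040 units, contribution = 37,040 × R$38.44 = R$1,423,817.60.
Operating income = contribution − fixed costs = R$1,423,817.60 − R$661,300 = R$762,517.60. Interest = R$173,100.00.
DOL = R$1,423,817.60 ÷ R$762,517.60 = 1.8673; DFL = R$762,517.60 ÷ R$589,417.60 = 1.2937.
DCL = DOL × DFL = 1.8673 × 1.2937 = 2.4157.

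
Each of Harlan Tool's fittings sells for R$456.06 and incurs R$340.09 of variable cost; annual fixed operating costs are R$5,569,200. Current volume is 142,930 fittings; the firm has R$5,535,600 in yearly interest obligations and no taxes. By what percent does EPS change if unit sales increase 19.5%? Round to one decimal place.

+59.1%

Contribution at this volume is 142,930 × R$115.97 = R$16,575,592.10.
Subtracting fixed costs: EBIT = R$16,575,592.10 − R$5,569,200 = R$11,006,392.10.
After interest of R$5,535,600.00, pre-tax earnings = R$5,470,792.10.
DCL = total CM / (EBIT − I) = R$16,575,592.10 / R$5,470,792.10 = 3.0298.
EPS therefore changes by 3.0298 × (+19.5%) = +59.1%.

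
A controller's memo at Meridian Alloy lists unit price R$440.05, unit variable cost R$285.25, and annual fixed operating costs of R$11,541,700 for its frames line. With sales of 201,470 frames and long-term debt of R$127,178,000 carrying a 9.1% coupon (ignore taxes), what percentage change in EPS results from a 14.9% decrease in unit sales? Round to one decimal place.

-57.6%

At 201,470 units, contribution = 201,470 × R$154.80 = R$31,187,556.00.
Operating income = contribution − fixed costs = R$31,187,556.00 − R$11,541,700 = R$19,645,856.00.
After interest of R$11,573,198.00, pre-tax earnings = R$8,072,658.00.
Degree of combined leverage = contribution ÷ (EBIT − I) = R$31,187,556.00 ÷ R$8,072,658.00 = 3.8634.
EPS therefore changes by 3.8634 × (-14.9%) = -57.6%.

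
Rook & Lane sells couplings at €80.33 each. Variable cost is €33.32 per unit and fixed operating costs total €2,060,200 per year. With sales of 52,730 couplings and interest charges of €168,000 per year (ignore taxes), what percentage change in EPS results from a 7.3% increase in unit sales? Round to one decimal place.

+72.2%

At 52,730 units, contribution = 52,730 × €47.01 = €2,478,837.30.
EBIT = €2,478,837.30 − €2,060,200 = €418,637.30.
Interest = €168,000.00, so EBIT − I = €250,637.30.
Degree of combined leverage = contribution ÷ (EBIT − I) = €2,478,837.30 ÷ €250,637.30 = 9.8901.
EPS therefore changes by 9.8901 × (+7.3%) = +72.2%.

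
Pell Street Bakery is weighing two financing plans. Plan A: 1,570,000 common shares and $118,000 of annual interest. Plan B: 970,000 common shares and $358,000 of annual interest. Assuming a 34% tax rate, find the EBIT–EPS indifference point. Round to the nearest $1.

At indifference, (EBIT − 118,000)(1 − t)/1,570,000 = (EBIT − 358,000)(1 − t)/970,000.
Cancelling (1 − t) and cross-multiplying: 970,000·(EBIT − 118,000) = 1,570,000·(EBIT − 358,000).
EBIT × (1,570,000 − 970,000) = 358,000 × 1,570,000 − 118,000 × 970,000 = 447,600,000,000, so EBIT = 447,600,000,000 ÷ 600,000 = 746,000.00.

$746,000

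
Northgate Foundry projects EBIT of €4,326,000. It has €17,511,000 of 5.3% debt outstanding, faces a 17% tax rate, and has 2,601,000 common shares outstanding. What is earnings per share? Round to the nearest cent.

€1.08

Pre-tax income = €4,326,000 − €928,083.00 = €3,397,917.00.
After tax at 17%: net income = €3,397,917.00 × 0.83 = €2,820,271.11.
EPS = €2,820,271.11 ÷ 2,601,000 = €1.08.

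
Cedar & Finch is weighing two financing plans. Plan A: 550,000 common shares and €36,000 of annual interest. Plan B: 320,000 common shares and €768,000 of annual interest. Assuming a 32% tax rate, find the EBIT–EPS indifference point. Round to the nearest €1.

€1,786,435

Set EPS_A = EPS_B: (EBIT − €36,000)(1 − 0.32) ÷ 550,000 = (EBIT − €768,000)(1 − 0.32) ÷ 320,000.
The (1 − t) factor cancels: (EBIT − 36,000) × 320,000 = (EBIT − 768,000) × 550,000.
Solving, EBIT = (768,000·550,000 − 36,000·320,000) / (550,000 − 320,000) = 410,880,000,000 / 230,000 = 1,786,434.78.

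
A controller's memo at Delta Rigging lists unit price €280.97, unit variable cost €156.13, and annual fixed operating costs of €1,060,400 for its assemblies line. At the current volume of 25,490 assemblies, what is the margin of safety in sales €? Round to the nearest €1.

€4,775,346

Each unit contributes €280.97 − €156.13 = €124.84. Break-even units = €1,060,400 ÷ €124.84 = 8,494.07; break-even revenue = 8,494.07 × €280.97 = €2,386,579.53.
Current sales = 25,490 × €280.97 = €7,161,925.30.
Margin of safety = €7,161,925.30 − €2,386,579.53 = €4,775,346.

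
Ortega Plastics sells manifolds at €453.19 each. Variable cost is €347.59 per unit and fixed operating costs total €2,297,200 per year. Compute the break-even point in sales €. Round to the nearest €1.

Contribution margin per unit = €453.19 − €347.59 = €105.60, a CM ratio of €105.60 ÷ €453.19 = 0.2330.
Break-even sales = FC ÷ CM ratio = €2,297,200 × €453.19 / €105.60 = €9,858,599.

€9,858,599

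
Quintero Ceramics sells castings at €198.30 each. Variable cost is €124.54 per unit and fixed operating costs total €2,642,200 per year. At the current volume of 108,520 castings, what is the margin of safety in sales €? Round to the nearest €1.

€14,416,096

Contribution margin per unit = €198.30 − €124.54 = €73.76. Break-even units = €2,642,200 ÷ €73.76 = 35,821.58; break-even revenue = 35,821.58 × €198.30 = €7,103,420.01.
Current sales = 108,520 × €198.30 = €21,519,516.00.
Margin of safety = €21,519,516.00 − €7,103,420.01 = €14,416,096.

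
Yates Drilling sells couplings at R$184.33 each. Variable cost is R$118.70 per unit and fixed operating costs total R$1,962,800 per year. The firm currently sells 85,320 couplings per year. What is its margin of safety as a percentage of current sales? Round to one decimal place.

64.9%

Each unit contributes R$184.33 − R$118.70 = R$65.63. Break-even units = R$1,962,800 ÷ R$65.63 = 29,907.05; break-even revenue = 29,907.05 × R$184.33 = R$5,512,767.39.
Current sales = 85,320 × R$184.33 = R$15,727,035.60.
Margin of safety = (R$15,727,035.60 − R$5,512,767.39) ÷ R$15,727,035.60 = 64.9%.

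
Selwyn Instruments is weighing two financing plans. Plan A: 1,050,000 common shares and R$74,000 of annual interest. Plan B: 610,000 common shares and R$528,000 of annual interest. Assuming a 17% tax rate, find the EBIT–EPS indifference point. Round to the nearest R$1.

At indifference, (EBIT − 74,000)(1 − t)/1,050,000 = (EBIT − 528,000)(1 − t)/610,000.
The (1 − t) factor cancels: (EBIT − 74,000) × 610,000 = (EBIT − 528,000) × 1,050,000.
Solving, EBIT = (528,000·1,050,000 − 74,000·610,000) / (1,050,000 − 610,000) = 509,260,000,000 / 440,000 = 1,157,409.09.

R$1,157,409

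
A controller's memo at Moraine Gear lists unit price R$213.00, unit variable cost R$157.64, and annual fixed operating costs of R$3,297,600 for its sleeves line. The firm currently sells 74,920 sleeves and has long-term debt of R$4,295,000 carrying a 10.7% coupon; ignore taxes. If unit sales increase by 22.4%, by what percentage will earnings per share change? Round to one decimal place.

At 74,920 units, contribution = 74,920 × R$55.36 = R$4,147,571.20.
Operating income = contribution − fixed costs = R$4,147,571.20 − R$3,297,600 = R$849,971.20.
Interest = R$459,565.00, so EBIT − I = R$390,406.20.
DCL = total CM / (EBIT − I) = R$4,147,571.20 / R$390,406.20 = 10.6237.
EPS therefore changes by 10.6237 × (+22.4%) = +238.0%.

+238.0%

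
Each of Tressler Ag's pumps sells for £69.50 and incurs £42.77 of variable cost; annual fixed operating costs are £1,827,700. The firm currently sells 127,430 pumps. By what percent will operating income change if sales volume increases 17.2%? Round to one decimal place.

+37.1%

Contribution at this volume is 127,430 × £26.73 = £3,406,203.90.
Subtracting fixed costs: EBIT = £3,406,203.90 − £1,827,700 = £1,578,503.90.
So DOL = total CM / EBIT = £3,406,203.90 / £1,578,503.90 = 2.1579.
So EBIT moves 2.1579 × (+17.2%) = +37.1%.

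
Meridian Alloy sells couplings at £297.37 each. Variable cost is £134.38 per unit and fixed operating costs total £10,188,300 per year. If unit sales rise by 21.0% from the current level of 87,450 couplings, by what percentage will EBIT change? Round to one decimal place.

At 87,450 units, contribution = 87,450 × £162.99 = £14,253,475.50.
Subtracting fixed costs: EBIT = £14,253,475.50 − £10,188,300 = £4,065,175.50.
So DOL = total CM / EBIT = £14,253,475.50 / £4,065,175.50 = 3.5062.
So EBIT moves 3.5062 × (+21.0%) = +73.6%.

+73.6%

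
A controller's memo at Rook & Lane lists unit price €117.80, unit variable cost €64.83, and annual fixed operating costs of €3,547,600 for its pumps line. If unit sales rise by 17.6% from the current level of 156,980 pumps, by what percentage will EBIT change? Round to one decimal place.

Contribution at this volume is 156,980 × €52.97 = €8,315,230.60.
EBIT = €8,315,230.60 − €3,547,600 = €4,767,630.60.
Degree of operating leverage = €8,315,230.60 / €4,767,630.60 = 1.7441.
Operating income changes by 1.7441 × +17.6% = +30.7%.

+30.7%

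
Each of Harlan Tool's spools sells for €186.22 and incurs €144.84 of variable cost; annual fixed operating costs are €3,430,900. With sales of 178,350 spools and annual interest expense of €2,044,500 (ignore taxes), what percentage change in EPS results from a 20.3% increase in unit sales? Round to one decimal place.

+78.7%

At 178,350 units, contribution = 178,350 × €41.38 = €7,380,123.00.
EBIT = €7,380,123.00 − €3,430,900 = €3,949,223.00.
Interest = €2,044,500.00, so EBIT − I = €1,904,723.00.
Degree of combined leverage = contribution ÷ (EBIT − I) = €7,380,123.00 ÷ €1,904,723.00 = 3.8746.
%ΔEPS = DCL × %ΔSales = 3.8746 × +20.3% = +78.7%.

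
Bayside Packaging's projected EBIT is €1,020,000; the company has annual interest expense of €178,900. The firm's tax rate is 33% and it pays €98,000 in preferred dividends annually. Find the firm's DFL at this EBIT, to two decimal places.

1.47

Annual interest charges come to €178,900.00.
Pre-tax preferred-dividend burden = €98,000 ÷ (1 − 0.33) = €146,268.66.
DFL = EBIT ÷ [EBIT − I − D_p/(1−t)] = €1,020,000 ÷ [€1,020,000 − €178,900.00 − €146,268.66] = €1,020,000 ÷ €694,831.34 = 1.4680.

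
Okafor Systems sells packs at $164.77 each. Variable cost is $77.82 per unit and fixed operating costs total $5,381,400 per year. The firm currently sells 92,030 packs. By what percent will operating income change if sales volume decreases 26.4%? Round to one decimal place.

At 92,030 units, contribution = 92,030 × $86.95 = $8,002,008.50.
EBIT = $8,002,008.50 − $5,381,400 = $2,620,608.50.
Degree of operating leverage = $8,002,008.50 / $2,620,608.50 = 3.0535.
Operating income changes by 3.0535 × -26.4% = -80.6%.

-80.6%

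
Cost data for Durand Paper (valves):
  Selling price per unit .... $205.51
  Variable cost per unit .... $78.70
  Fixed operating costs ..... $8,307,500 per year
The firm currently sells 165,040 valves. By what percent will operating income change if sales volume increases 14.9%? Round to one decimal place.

+24.7%

Contribution at this volume is 165,040 × $126.81 = $20,928,722.40.
EBIT = $20,928,722.40 − $8,307,500 = $12,621,222.40.
DOL = contribution ÷ EBIT = $20,928,722.40 ÷ $12,621,222.40 = 1.6582.
So EBIT moves 1.6582 × (+14.9%) = +24.7%.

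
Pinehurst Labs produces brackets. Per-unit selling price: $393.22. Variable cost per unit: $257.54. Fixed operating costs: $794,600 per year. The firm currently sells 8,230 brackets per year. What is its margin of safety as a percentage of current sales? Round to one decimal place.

28.8%

Each unit contributes $393.22 − $257.54 = $135.68. Break-even units = $794,600 ÷ $135.68 = 5,856.43; break-even revenue = 5,856.43 × $393.22 = $2,302,864.18.
Actual sales revenue = 8,230 × $393.22 = $3,236,200.60.
Margin of safety = ($3,236,200.60 − $2,302,864.18) ÷ $3,236,200.60 = 28.8%.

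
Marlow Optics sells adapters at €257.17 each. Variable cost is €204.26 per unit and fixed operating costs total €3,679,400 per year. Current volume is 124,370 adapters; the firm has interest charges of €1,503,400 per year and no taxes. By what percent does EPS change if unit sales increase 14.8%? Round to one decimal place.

Contribution at this volume is 124,370 × €52.91 = €6,580,416.70.
EBIT = €6,580,416.70 − €3,679,400 = €2,901,016.70.
After interest of €1,503,400.00, pre-tax earnings = €1,397,616.70.
DCL = total CM / (EBIT − I) = €6,580,416.70 / €1,397,616.70 = 4.7083.
%ΔEPS = DCL × %ΔSales = 4.7083 × +14.8% = +69.7%.

+69.7%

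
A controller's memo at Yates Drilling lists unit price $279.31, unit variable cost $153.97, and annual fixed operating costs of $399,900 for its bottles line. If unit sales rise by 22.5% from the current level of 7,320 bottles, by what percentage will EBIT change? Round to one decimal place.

Contribution at this volume is 7,320 × $125.34 = $917,488.80.
Operating income = contribution − fixed costs = $917,488.80 − $399,900 = $517,588.80.
DOL = contribution ÷ EBIT = $917,488.80 ÷ $517,588.80 = 1.7726.
Operating income changes by 1.7726 × +22.5% = +39.9%.

+39.9%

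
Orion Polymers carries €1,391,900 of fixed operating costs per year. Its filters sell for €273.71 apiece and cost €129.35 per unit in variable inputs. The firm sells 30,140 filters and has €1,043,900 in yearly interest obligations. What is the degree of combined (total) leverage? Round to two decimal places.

At 30,140 units, contribution = 30,140 × €144.36 = €4,351,010.40.
EBIT = €4,351,010.40 − €1,391,900 = €2,959,110.40. Interest = €1,043,900.00, so EBIT − I = €1,915,210.40.
Degree of total leverage = total CM / (EBIT − interest) = €4,351,010.40 / €1,915,210.40 = 2.2718.

2.27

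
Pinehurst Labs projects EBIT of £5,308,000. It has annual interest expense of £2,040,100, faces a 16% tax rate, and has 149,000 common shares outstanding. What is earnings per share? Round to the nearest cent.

£18.42

Interest = £2,040,100.00, so EBT = £5,308,000 − £2,040,100.00 = £3,267,900.00.
After tax at 16%: net income = £3,267,900.00 × 0.84 = £2,745,036.00.
EPS = £2,745,036.00 ÷ 149,000 = £18.42.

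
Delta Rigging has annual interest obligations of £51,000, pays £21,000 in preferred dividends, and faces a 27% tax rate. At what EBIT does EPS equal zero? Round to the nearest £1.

£79,767

Preferred dividends are paid after tax, so their pre-tax equivalent is £21,000 ÷ (1 − 0.27) = £28,767.12.
EPS = 0 when EBIT covers interest plus the pre-tax preferred burden: £51,000 + £28,767.12 = £79,767.12.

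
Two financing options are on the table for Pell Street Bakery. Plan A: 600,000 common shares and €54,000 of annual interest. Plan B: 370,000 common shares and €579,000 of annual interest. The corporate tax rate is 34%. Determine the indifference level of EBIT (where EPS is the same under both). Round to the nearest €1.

€1,423,565

At indifference, (EBIT − 54,000)(1 − t)/600,000 = (EBIT − 579,000)(1 − t)/370,000.
Cancelling (1 − t) and cross-multiplying: 370,000·(EBIT − 54,000) = 600,000·(EBIT − 579,000).
EBIT × (600,000 − 370,000) = 579,000 × 600,000 − 54,000 × 370,000 = 327,420,000,000, so EBIT = 327,420,000,000 ÷ 230,000 = 1,423,565.22.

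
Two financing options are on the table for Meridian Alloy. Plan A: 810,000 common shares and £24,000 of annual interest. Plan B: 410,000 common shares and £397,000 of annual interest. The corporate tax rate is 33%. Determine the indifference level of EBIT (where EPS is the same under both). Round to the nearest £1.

£779,325

At indifference, (EBIT − 24,000)(1 − t)/810,000 = (EBIT − 397,000)(1 − t)/410,000.
The (1 − t) factor cancels: (EBIT − 24,000) × 410,000 = (EBIT − 397,000) × 810,000.
EBIT × (810,000 − 410,000) = 397,000 × 810,000 − 24,000 × 410,000 = 311,730,000,000, so EBIT = 311,730,000,000 ÷ 400,000 = 779,325.00.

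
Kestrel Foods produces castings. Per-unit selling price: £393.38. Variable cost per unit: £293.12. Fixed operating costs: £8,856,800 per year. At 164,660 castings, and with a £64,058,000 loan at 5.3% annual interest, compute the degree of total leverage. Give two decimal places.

Contribution at this volume is 164,660 × £100.26 = £16,508,811.60.
Operating income = contribution − fixed costs = £16,508,811.60 − £8,856,800 = £7,652,011.60. Interest = £3,395,074.00, so EBIT − I = £4,256,937.60.
Degree of total leverage = total CM / (EBIT − interest) = £16,508,811.60 / £4,256,937.60 = 3.8781.

3.88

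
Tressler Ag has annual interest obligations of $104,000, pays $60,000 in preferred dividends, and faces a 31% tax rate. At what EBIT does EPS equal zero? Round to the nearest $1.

$190,957

Grossing the preferred dividend up to pre-tax terms: $60,000 / (1 − 0.31) = $86,956.52.
Financial break-even EBIT = interest + D_p ÷ (1 − t) = $104,000 + $86,956.52 = $190,956.52.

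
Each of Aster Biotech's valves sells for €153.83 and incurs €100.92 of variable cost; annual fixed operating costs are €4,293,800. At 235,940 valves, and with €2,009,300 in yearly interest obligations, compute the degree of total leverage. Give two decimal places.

2.02

At 235,940 units, contribution = 235,940 × €52.91 = €12,483,585.40.
EBIT = €12,483,585.40 − €4,293,800 = €8,189,785.40. Interest = €2,009,300.00.
DOL = €12,483,585.40 ÷ €8,189,785.40 = 1.5243; DFL = €8,189,785.40 ÷ €6,180,485.40 = 1.3251.
Combined leverage = 1.5243 × 1.3251 = 2.0198.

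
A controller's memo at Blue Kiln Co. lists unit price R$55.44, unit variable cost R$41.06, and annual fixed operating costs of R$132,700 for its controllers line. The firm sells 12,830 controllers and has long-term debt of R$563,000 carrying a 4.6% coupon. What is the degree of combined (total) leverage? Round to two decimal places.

7.12

Contribution at this volume is 12,830 × R$14.38 = R$184,495.40.
Subtracting fixed costs: EBIT = R$184,495.40 − R$132,700 = R$51,795.40. Interest = R$25,898.00, so EBIT − I = R$25,897.40.
Degree of total leverage = total CM / (EBIT − interest) = R$184,495.40 / R$25,897.40 = 7.1241.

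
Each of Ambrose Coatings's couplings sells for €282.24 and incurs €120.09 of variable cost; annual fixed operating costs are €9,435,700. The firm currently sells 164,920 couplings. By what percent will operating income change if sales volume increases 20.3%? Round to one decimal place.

+31.4%

Contribution at this volume is 164,920 × €162.15 = €26,741,778.00.
Subtracting fixed costs: EBIT = €26,741,778.00 − €9,435,700 = €17,306,078.00.
DOL = contribution ÷ EBIT = €26,741,778.00 ÷ €17,306,078.00 = 1.5452.
So EBIT moves 1.5452 × (+20.3%) = +31.4%.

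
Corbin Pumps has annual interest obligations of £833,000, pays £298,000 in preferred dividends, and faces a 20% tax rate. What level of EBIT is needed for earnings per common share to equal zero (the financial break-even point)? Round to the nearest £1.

Grossing the preferred dividend up to pre-tax terms: £298,000 / (1 − 0.20) = £372,500.00.
EPS = 0 when EBIT covers interest plus the pre-tax preferred burden: £833,000 + £372,500.00 = £1,205,500.00.

£1,205,500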